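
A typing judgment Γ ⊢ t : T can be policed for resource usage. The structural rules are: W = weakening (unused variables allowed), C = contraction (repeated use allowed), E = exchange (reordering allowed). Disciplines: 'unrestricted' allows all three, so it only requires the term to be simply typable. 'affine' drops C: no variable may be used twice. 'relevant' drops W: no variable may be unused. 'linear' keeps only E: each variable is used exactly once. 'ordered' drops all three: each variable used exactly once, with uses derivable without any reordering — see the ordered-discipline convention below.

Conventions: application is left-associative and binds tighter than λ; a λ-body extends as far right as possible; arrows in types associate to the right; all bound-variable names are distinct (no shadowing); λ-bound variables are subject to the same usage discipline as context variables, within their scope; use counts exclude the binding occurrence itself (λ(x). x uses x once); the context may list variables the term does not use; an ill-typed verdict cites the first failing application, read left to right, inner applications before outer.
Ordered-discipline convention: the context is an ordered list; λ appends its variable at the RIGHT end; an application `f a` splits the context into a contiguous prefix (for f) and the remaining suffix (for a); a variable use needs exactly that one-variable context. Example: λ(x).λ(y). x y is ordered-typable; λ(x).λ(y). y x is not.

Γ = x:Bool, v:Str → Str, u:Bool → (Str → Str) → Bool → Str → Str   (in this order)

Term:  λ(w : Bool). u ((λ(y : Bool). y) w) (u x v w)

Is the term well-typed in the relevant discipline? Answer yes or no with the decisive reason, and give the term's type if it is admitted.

yes — at least one use each (x, v, u, w, y); term : Bool → Bool → Str → Str
usage: x: 1×, v: 1×, u: 2×, w (bound): 2×, y (bound): 1×
left-to-right use order: u, y, w, u, x, v, w
typing: well-typed — term : Bool → Bool → Str → Str
all disciplines: ordered ✗, linear ✗, affine ✗, relevant ✓, unrestricted ✓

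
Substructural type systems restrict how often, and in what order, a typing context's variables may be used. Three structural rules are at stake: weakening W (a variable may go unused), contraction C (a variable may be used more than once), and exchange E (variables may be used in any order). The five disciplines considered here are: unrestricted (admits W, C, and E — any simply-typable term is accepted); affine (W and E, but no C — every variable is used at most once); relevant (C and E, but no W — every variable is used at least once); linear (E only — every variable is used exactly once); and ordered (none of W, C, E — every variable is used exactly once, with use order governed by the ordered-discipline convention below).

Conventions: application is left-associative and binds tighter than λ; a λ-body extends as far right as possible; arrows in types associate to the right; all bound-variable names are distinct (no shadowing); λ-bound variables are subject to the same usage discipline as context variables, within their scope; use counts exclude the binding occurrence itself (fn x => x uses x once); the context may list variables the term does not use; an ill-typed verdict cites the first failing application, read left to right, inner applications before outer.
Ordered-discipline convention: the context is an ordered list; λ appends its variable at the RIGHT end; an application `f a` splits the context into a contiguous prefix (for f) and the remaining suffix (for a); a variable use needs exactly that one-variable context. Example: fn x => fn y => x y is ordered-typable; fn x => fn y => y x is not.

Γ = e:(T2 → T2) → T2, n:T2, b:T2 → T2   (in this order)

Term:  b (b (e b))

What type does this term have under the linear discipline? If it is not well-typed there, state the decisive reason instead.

not well-typed under linear — needs contraction — b ×3; unused: n — weakening required
use counts: e=1, n=0, b=3
use order (left to right): b, b, e, b
typing: well-typed at T2
summary: ordered ✗, linear ✗, affine ✗, relevant ✗, unrestricted ✓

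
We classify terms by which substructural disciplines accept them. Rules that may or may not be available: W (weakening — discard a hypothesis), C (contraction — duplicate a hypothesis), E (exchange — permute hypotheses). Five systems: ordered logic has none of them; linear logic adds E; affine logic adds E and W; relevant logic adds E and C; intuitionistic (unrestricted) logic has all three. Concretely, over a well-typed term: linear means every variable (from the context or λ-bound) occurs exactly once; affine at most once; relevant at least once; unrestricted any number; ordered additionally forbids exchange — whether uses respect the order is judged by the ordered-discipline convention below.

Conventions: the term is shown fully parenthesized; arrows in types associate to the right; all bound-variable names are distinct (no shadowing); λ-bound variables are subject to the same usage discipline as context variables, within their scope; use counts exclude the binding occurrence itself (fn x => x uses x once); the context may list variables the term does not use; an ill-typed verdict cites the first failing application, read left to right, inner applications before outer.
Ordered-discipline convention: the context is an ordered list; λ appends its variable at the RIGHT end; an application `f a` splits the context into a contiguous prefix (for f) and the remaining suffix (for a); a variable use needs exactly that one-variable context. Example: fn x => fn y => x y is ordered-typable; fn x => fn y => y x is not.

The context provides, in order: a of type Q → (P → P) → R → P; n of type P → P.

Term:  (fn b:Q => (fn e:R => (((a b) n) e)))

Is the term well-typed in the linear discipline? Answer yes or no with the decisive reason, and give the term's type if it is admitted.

yes — single use per variable (a, n, b, e); term : Q → R → P
use counts: a: 1×; n: 1×; b [bound]: 1×; e [bound]: 1×
uses in reading order: a, b, n, e
typing: well-typed at Q → R → P
per-discipline verdicts: ordered ✗ | linear ✓ | affine ✓ | relevant ✓ | unrestricted ✓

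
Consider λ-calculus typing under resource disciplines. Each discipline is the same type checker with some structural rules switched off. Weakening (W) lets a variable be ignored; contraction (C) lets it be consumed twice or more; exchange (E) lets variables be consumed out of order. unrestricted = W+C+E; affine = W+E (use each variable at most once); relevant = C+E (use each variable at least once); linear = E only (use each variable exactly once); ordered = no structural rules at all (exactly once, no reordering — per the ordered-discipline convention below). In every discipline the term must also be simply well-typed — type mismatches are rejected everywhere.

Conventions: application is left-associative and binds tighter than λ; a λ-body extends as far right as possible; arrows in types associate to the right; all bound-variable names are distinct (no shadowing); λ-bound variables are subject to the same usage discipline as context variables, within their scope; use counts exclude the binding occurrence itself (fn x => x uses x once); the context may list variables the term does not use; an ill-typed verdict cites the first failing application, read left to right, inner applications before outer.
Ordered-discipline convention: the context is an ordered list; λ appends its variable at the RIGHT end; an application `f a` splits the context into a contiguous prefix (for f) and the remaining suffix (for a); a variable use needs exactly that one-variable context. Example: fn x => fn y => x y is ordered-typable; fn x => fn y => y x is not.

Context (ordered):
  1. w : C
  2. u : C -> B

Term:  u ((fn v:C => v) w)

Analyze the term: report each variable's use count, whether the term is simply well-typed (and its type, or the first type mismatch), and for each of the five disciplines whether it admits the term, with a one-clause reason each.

use counts: w=1, u=1, v [bound]=1
uses in reading order: u, v, w
typing: well-typed at B
ordered ✗ (needs exchange: uses follow u, v, w)
linear ✓ (w, u, v: one use apiece)
affine ✓ (at most one use each (w, u, v))
relevant ✓ (at least one use each (w, u, v))
unrestricted ✓ (simply typable at B; W, C, E all held)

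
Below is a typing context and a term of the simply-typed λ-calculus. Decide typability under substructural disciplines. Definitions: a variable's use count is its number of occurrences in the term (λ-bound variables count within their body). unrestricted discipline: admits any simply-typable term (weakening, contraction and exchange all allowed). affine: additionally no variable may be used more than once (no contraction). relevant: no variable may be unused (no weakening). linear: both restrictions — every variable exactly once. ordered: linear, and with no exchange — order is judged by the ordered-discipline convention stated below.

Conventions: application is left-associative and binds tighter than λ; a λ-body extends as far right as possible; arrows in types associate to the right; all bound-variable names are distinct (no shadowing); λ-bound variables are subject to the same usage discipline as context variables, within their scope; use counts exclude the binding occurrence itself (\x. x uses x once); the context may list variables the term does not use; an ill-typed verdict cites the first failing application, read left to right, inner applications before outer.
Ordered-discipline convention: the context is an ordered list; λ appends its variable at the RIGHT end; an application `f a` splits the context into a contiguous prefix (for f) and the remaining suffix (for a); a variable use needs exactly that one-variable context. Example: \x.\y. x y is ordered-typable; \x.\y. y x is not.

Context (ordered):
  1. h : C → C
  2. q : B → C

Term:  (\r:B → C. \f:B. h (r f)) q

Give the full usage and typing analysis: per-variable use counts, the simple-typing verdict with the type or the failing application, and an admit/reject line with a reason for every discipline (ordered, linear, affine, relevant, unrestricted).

variable uses: h: 1; q: 1; r [bound]: 1; f [bound]: 1
left-to-right use order: h, r, f, q
typing: well-typed at B → C
ordered: ✓, h, q, r, f: once each, no exchange needed
linear: ✓, each of h, q, r, f used exactly once
affine: ✓, none of h, q, r, f used more than once
relevant: ✓, every one of h, q, r, f appears
unrestricted: ✓, simply typable at B → C; W, C, E all held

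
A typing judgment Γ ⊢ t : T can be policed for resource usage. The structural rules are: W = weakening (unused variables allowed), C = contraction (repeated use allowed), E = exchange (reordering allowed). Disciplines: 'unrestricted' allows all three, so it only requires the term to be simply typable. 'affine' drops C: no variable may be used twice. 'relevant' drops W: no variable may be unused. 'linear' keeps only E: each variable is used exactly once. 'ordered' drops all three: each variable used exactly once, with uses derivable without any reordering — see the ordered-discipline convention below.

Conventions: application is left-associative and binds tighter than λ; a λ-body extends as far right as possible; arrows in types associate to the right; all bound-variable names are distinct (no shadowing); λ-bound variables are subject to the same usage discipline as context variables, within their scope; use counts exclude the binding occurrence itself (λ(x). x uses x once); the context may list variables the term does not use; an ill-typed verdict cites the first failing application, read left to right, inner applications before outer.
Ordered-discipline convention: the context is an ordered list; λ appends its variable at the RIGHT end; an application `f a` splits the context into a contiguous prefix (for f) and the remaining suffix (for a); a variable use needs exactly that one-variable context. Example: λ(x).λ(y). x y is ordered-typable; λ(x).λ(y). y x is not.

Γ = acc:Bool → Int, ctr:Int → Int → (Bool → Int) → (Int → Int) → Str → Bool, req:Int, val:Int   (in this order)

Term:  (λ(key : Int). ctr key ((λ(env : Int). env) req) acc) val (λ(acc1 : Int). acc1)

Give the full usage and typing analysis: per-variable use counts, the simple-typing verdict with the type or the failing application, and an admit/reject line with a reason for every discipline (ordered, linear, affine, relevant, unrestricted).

usage: acc=1; ctr=1; req=1; val=1; key [bound]=1; env [bound]=1; acc1 [bound]=1
uses in reading order: ctr, key, env, req, acc, val, acc1
typing: the term checks, with type Str → Bool
ordered ✗ (no contiguous prefix/suffix split fits ctr, key, env, req, acc, val, acc1)
linear ✓ (exactly-once usage across acc, ctr, req, val, key, env, acc1)
affine ✓ (none of acc, ctr, req, val, key, env, acc1 used more than once)
relevant ✓ (none of acc, ctr, req, val, key, env, acc1 goes unused)
unrestricted ✓ (simply typable at Str → Bool; W, C, E all held)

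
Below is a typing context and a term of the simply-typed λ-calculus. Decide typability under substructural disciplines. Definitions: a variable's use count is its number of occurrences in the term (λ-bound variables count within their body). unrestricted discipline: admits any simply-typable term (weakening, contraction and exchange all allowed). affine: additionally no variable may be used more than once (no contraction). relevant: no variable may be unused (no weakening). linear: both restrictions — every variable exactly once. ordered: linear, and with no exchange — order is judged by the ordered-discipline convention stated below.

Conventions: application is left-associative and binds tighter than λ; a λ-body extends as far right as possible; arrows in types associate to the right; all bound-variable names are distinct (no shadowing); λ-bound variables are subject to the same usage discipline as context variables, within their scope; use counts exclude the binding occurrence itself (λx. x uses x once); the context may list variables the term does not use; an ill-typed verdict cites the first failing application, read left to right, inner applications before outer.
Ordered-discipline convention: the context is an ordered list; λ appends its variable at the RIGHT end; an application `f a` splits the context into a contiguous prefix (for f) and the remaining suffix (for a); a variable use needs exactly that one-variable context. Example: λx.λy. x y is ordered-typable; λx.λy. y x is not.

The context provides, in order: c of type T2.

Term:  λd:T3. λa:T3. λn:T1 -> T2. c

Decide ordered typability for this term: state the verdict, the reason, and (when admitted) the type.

no — needs weakening: d, a, n unused
counts: c=1; d (λ-bound)=0; a (λ-bound)=0; n (λ-bound)=0
use order (left to right): c
typing: well-typed — term : T3 -> T3 -> (T1 -> T2) -> T2
per-discipline verdicts: ordered ✗ · linear ✗ · affine ✓ · relevant ✗ · unrestricted ✓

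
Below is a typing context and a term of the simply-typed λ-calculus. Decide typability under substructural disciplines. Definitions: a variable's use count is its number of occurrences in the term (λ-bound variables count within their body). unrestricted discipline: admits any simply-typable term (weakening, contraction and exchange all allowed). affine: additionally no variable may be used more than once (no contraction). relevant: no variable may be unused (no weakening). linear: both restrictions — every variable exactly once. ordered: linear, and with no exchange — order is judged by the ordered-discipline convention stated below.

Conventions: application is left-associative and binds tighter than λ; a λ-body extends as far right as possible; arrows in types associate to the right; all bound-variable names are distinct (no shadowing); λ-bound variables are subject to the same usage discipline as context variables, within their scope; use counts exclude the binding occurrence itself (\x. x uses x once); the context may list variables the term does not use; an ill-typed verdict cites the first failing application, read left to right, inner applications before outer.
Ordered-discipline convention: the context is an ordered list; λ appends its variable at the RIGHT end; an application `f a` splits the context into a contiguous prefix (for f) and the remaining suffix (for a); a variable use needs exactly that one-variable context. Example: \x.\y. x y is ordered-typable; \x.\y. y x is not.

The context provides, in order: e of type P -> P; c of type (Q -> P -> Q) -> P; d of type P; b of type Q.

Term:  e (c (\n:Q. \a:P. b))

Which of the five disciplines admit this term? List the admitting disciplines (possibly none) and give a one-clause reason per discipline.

admitted in: affine, unrestricted
counts: e ×1, c ×1, d ×0, b ×1, n (bound) ×0, a (bound) ×0
order of uses: e, c, b
typing: well-typed — term : P
ordered ✗ (needs weakening: d, n, a unused)
linear ✗ (needs weakening: d, n, a unused)
affine ✓ (no duplicate uses among e, c, d, b, n, a)
relevant ✗ (needs weakening: d, n, a unused)
unrestricted ✓ (simply typable at P; W, C, E all held)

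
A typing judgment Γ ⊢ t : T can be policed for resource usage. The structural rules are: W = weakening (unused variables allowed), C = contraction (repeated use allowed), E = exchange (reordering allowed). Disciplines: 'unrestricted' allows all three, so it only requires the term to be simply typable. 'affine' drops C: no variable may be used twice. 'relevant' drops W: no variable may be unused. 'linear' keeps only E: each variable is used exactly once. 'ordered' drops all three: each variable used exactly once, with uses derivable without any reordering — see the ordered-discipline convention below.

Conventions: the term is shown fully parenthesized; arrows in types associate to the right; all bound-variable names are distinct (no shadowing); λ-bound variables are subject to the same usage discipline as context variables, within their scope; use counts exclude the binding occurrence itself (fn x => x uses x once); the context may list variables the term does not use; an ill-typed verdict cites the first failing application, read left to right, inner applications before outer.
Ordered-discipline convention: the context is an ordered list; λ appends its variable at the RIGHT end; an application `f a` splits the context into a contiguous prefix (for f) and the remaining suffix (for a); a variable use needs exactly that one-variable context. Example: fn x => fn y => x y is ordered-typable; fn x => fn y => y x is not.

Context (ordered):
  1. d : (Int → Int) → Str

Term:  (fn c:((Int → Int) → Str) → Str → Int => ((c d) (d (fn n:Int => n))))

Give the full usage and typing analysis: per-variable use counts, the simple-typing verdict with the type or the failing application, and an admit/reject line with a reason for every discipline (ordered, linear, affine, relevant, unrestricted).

usage: d=2; c (bound)=1; n (bound)=1
uses in reading order: c, d, d, n
typing: well-typed — term : (((Int → Int) → Str) → Str → Int) → Int
ordered: ✗ — needs contraction — d ×2
linear: ✗ — needs contraction — d ×2
affine: ✗ — needs contraction — d ×2
relevant: ✓ — d, c, n: all used, weakening unneeded
unrestricted: ✓ — well-typed at (((Int → Int) → Str) → Str → Int) → Int; no restrictions here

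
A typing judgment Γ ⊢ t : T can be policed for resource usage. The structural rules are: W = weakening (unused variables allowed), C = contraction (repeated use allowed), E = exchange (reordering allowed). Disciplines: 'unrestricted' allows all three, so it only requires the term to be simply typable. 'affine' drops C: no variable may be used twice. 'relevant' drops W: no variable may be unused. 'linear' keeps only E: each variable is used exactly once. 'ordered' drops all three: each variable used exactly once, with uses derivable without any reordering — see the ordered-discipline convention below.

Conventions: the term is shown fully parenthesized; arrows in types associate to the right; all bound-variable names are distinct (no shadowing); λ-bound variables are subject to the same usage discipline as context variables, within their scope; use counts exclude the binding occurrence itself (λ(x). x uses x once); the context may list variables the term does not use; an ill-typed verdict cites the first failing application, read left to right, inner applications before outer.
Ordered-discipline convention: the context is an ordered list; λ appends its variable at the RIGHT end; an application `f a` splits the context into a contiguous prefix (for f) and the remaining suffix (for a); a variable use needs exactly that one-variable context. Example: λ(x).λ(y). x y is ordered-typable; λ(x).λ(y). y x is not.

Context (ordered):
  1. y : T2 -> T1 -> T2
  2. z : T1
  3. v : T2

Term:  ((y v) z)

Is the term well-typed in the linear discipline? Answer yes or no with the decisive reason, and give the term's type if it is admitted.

yes — y, z, v: one use apiece; term : T2
usage: y=1, z=1, v=1
use order (left to right): y, v, z
typing: ✓ — T2
summary: ordered ✗ | linear ✓ | affine ✓ | relevant ✓ | unrestricted ✓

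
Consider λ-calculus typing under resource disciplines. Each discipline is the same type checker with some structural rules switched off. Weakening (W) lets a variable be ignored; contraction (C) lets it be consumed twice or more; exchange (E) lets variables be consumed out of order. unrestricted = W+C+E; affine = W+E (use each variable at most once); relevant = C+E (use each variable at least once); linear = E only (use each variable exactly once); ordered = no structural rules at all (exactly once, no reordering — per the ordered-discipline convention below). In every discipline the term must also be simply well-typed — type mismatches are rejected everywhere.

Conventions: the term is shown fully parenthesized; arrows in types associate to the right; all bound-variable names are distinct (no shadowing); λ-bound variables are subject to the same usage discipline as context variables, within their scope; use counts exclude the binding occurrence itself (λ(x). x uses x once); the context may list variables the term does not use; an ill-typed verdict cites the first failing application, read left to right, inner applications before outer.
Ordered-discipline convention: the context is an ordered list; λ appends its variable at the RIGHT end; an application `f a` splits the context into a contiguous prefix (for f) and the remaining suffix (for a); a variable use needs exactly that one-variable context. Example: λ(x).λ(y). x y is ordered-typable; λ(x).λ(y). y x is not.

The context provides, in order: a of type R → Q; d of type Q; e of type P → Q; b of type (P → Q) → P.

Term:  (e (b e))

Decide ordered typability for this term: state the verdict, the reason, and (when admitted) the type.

no — repeated use of e ×2; needs weakening: a, d unused
usage: a=0; d=0; e=2; b=1
left-to-right use order: e, b, e
typing: ✓ — Q
all disciplines: ordered ✗ | linear ✗ | affine ✗ | relevant ✗ | unrestricted ✓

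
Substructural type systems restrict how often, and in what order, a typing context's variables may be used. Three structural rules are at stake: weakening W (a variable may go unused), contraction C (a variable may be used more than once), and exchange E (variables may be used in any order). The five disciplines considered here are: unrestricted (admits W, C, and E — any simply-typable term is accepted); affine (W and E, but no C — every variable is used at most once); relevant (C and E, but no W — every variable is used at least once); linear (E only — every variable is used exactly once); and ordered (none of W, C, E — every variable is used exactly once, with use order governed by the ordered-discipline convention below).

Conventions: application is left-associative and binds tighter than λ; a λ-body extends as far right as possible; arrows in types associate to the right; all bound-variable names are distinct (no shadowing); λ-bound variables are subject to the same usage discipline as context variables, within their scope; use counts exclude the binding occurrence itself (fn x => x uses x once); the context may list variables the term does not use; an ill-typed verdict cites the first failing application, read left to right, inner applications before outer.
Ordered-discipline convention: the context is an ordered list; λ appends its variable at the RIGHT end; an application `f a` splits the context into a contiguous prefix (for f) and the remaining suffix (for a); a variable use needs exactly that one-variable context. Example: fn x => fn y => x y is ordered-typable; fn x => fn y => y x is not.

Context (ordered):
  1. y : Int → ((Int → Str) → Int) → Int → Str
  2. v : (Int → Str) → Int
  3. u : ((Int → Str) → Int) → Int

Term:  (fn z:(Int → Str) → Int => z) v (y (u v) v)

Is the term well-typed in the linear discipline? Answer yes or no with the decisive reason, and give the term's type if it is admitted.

no — needs contraction — v ×3
usage: y ×1, v ×3, u ×1, z (bound) ×1
uses in reading order: z, v, y, u, v, v
typing: well-typed at Int
per-discipline verdicts: ordered ✗, linear ✗, affine ✗, relevant ✓, unrestricted ✓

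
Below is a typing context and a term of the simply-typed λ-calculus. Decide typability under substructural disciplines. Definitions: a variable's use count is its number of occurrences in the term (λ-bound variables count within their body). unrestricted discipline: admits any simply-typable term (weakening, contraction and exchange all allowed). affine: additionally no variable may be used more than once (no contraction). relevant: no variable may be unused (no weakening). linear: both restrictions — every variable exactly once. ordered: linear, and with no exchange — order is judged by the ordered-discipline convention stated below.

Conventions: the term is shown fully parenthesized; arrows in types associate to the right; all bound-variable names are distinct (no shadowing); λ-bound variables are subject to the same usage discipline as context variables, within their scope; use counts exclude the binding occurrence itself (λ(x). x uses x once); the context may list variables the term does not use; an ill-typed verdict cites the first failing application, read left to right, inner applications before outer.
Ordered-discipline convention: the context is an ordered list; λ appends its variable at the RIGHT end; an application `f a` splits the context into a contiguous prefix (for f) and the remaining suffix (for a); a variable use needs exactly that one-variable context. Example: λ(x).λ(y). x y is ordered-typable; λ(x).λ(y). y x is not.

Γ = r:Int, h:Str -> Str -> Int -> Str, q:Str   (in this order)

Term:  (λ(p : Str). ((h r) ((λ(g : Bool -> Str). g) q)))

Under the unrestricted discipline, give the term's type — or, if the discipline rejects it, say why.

not well-typed under unrestricted — a type mismatch blocks all five
use counts: r: 1×; h: 1×; q: 1×; p (bound): 0×; g (bound): 1×
order of uses: h, r, g, q
typing: ill-typed: a function awaiting Str gets Int
per-discipline verdicts: ordered ✗ · linear ✗ · affine ✗ · relevant ✗ · unrestricted ✗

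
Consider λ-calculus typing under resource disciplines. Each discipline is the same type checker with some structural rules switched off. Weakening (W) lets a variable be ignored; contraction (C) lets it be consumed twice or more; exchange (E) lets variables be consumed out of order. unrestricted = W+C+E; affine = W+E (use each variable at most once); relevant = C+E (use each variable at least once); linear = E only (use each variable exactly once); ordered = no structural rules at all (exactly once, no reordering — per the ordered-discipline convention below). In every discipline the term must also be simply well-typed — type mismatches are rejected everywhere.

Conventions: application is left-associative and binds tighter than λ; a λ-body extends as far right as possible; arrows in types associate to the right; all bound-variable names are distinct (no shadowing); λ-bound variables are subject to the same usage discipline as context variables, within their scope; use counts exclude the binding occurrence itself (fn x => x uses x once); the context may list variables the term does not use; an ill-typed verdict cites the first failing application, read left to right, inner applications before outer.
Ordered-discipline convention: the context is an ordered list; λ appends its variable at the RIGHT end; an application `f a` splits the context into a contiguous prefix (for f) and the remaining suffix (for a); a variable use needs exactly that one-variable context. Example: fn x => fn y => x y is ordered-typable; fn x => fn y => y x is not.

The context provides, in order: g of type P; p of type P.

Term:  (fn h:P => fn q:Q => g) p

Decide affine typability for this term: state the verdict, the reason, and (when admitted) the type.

yes — at most one use each (g, p, h, q); term : Q -> P
usage: g: 1×; p: 1×; h (λ-bound): 0×; q (λ-bound): 0×
order of uses: g, p
typing: the term checks, with type Q -> P
across the five disciplines: ordered ✗ | linear ✗ | affine ✓ | relevant ✗ | unrestricted ✓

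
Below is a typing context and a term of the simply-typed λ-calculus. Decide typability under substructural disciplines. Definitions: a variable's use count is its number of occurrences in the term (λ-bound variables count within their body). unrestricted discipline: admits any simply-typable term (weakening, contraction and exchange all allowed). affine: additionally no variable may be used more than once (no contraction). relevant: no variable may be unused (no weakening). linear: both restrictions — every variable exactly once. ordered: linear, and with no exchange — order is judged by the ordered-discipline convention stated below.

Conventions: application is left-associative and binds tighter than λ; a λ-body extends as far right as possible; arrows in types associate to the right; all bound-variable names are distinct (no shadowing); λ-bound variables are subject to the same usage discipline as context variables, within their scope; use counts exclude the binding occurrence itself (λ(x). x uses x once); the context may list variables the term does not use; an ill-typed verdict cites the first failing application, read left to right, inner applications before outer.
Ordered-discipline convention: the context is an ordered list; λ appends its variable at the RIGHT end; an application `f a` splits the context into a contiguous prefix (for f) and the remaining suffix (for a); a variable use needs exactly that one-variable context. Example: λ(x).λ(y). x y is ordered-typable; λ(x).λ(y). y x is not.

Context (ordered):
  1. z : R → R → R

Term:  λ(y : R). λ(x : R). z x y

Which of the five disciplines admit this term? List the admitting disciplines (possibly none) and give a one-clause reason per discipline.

admitted in: linear, affine, relevant, unrestricted
counts: z: 1×, y (bound): 1×, x (bound): 1×
use order (left to right): z, x, y
typing: well-typed — term : R → R → R
ordered: ✗ — use order z, x, y needs exchange
linear: ✓ — z, y, x: one use apiece
affine: ✓ — no duplicate uses among z, y, x
relevant: ✓ — every one of z, y, x appears
unrestricted: ✓ — type-checks (R → R → R) and nothing is barred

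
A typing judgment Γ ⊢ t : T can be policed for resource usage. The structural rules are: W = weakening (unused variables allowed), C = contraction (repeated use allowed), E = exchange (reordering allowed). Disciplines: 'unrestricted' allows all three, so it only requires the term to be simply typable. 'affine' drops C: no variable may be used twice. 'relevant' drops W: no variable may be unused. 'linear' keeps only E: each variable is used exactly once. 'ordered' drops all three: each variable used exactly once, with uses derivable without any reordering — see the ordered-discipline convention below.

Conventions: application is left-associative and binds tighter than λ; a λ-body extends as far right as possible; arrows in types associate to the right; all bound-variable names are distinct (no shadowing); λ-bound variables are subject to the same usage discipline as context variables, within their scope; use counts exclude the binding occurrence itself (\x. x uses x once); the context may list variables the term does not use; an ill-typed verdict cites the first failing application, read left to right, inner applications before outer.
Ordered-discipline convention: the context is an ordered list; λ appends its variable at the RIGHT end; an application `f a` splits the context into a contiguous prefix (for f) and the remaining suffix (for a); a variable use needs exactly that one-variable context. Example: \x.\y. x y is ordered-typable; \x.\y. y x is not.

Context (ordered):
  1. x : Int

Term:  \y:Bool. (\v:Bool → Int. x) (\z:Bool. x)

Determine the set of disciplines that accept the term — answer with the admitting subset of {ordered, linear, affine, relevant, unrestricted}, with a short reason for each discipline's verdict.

admitting disciplines: unrestricted
usage: x=2, y [bound]=0, v [bound]=0, z [bound]=0
left-to-right use order: x, x
typing: well-typed at Bool → Int
ordered: ✗, repeated use of x ×2; needs weakening: y, v, z unused
linear: ✗, repeated use of x ×2; needs weakening: y, v, z unused
affine: ✗, repeated use of x ×2
relevant: ✗, needs weakening: y, v, z unused
unrestricted: ✓, typability at Bool → Int is all that's needed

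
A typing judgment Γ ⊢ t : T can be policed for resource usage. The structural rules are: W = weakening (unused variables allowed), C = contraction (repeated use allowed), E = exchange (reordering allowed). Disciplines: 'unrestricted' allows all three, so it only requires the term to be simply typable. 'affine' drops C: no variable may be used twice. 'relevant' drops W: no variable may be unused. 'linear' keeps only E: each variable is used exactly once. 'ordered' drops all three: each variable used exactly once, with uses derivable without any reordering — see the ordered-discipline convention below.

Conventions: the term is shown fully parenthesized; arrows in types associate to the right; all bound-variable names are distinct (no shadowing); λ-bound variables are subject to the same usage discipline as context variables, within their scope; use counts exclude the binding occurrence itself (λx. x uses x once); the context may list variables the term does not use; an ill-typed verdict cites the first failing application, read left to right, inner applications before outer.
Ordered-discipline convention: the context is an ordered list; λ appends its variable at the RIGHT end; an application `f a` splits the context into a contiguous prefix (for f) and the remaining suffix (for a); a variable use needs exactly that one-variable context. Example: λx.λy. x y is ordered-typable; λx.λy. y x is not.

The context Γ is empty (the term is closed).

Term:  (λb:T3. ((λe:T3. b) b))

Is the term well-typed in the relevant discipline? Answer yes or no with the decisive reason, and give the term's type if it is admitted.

no — e never used (weakening)
use counts: b [bound]=2; e [bound]=0
uses in reading order: b, b
typing: well-typed at T3 → T3
all disciplines: ordered ✗ · linear ✗ · affine ✗ · relevant ✗ · unrestricted ✓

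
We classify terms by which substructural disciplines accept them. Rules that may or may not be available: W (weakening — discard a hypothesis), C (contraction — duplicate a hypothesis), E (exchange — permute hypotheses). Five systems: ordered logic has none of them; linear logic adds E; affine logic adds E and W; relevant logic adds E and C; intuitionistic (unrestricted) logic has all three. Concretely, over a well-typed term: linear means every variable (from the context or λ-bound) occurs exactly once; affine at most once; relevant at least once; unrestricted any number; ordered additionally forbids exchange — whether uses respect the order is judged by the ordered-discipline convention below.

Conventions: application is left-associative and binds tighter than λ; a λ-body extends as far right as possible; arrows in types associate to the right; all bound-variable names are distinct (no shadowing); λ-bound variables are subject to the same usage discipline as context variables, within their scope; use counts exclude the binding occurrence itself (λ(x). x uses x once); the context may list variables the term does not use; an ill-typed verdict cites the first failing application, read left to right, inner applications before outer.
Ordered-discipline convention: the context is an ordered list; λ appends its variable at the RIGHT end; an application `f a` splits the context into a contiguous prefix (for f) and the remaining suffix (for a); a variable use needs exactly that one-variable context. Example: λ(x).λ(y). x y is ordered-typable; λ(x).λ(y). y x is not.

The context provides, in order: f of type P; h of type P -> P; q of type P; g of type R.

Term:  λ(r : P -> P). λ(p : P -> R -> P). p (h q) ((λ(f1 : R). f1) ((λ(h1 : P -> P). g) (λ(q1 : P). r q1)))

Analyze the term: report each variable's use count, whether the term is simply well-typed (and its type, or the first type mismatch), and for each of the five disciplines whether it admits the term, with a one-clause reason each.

use counts: f: 0×, h: 1×, q: 1×, g: 1×, r (bound): 1×, p (bound): 1×, f1 (bound): 1×, h1 (bound): 0×, q1 (bound): 1×
order of uses: p, h, q, f1, g, r, q1
typing: well-typed — term : (P -> P) -> (P -> R -> P) -> P
ordered: ✗, f, h1 never used (weakening)
linear: ✗, f, h1 never used (weakening)
affine: ✓, at most one use each (f, h, q, g, r, p, f1, h1, q1)
relevant: ✗, f, h1 never used (weakening)
unrestricted: ✓, simply typable at (P -> P) -> (P -> R -> P) -> P; W, C, E all held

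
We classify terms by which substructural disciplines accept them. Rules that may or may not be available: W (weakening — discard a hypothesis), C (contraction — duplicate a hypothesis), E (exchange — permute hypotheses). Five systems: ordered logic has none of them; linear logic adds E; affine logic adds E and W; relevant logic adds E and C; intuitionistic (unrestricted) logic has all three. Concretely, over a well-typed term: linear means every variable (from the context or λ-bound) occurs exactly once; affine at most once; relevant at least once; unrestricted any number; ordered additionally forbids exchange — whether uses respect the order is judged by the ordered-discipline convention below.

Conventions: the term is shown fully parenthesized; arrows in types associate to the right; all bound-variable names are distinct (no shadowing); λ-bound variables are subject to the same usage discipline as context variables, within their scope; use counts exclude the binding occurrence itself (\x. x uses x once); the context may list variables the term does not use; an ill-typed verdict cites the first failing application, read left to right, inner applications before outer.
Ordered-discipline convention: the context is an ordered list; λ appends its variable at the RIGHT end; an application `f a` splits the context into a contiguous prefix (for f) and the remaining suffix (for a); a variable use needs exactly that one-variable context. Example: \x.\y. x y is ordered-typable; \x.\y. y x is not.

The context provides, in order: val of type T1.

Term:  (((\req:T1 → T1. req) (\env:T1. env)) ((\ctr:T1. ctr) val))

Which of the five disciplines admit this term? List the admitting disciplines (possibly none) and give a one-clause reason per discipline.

accepted by: ordered, linear, affine, relevant, unrestricted
counts: val=1, req [bound]=1, env [bound]=1, ctr [bound]=1
uses in reading order: req, env, ctr, val
typing: well-typed at T1
ordered: ✓ — one use each (val, req, env, ctr); ordered split holds
linear: ✓ — single use per variable (val, req, env, ctr)
affine: ✓ — no duplicate uses among val, req, env, ctr
relevant: ✓ — none of val, req, env, ctr goes unused
unrestricted: ✓ — well-typed at T1; no restrictions here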